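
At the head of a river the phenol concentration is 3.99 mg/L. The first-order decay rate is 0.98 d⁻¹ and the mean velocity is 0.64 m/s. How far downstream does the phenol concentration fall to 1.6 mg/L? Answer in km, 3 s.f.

From C = C₀·e^(−kt), t = ln(C₀/C)/k = ln(3.99/1.6)/0.98 = 0.9138/0.98 = 0.9324 d.
Distance = v·t = 0.64 m/s × 8.056e+04 s = 5.156e+04 m = 51.56 km.

51.6 km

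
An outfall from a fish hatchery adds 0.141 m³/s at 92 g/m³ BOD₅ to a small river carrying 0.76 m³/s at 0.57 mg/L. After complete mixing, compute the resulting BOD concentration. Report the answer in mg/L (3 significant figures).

Conservation of mass across the mixing zone: C = (0.141·92 + 0.76·0.57) / (0.141 + 0.76) = 13.41/0.901 = 14.88 mg/L.

14.9 mg/L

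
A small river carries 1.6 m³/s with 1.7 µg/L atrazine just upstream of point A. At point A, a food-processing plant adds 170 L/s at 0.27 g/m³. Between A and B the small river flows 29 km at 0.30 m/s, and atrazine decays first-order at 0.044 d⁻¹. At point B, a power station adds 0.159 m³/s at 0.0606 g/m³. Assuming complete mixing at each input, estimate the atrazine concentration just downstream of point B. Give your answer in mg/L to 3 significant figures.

0.0290 mg/L

1.7 µg/L = 0.0017 mg/L.
170 L/s = 0.17 m³/s.
After input A: C = (1.6·0.0017 + 0.17·0.27) / 1.77 = 0.02747 mg/L.
Over the 29 km reach to input B (t = 9.667e+04 s = 1.119 d), decay gives C = 0.02747·exp(−0.044·1.119) = 0.02615 mg/L.
After input B: C = (1.77·0.02615 + 0.159·0.0606) / 1.929 = 0.02899 mg/L.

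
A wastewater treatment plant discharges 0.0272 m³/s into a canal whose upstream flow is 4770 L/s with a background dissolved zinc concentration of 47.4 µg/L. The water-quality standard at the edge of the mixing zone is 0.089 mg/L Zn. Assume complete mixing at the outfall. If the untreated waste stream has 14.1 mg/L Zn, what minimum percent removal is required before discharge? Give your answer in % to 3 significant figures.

47.6 %

4770 L/s = 4.77 m³/s.
47.4 µg/L = 0.0474 mg/L.
Mass balance: 0.089·4.797 = 0.0272·Cₑ + 4.77·0.0474.
Cₑ = (0.427 − 0.2261) / 0.0272 = 7.384 mg/L.
Required removal = 1 − 7.384/14.1 = 47.63 %.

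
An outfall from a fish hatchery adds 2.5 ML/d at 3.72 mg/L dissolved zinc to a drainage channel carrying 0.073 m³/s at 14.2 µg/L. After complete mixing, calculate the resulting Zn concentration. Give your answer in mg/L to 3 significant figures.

1.07 mg/L

2.5 ML/d = 0.02894 m³/s.
14.2 µg/L = 0.0142 mg/L.
Conservation of mass across the mixing zone: C = (0.02894·3.72 + 0.073·0.0142) / (0.02894 + 0.073) = 0.1087/0.1019 = 1.066 mg/L.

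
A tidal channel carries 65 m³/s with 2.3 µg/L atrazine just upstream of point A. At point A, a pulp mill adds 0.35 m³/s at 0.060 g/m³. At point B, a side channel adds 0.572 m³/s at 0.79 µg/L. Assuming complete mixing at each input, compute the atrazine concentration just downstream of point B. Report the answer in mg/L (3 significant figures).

0.00259 mg/L

2.3 µg/L = 0.0023 mg/L.
After input A: C = (65·0.0023 + 0.35·0.06) / 65.35 = 0.002609 mg/L.
0.79 µg/L = 0.00079 mg/L.
After input B: C = (65.35·0.002609 + 0.572·0.00079) / 65.92 = 0.002593 mg/L.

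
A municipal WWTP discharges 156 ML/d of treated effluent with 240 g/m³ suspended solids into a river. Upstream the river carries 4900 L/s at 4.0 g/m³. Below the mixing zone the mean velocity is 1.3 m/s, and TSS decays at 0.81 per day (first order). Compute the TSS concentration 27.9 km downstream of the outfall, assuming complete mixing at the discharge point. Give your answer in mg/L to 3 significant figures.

55.2 mg/L

156 ML/d = 1.806 m³/s.
4900 L/s = 4.9 m³/s.
After complete mixing, C₀ = (1.806·240 + 4.9·4) / 6.706 = 67.55 mg/L.
Travel time t = 2.79e+04 m / 1.3 m/s = 2.146e+04 s = 0.2484 d.
C = 67.55·exp(−0.81·0.2484) = 67.55·0.8177 = 55.24 mg/L.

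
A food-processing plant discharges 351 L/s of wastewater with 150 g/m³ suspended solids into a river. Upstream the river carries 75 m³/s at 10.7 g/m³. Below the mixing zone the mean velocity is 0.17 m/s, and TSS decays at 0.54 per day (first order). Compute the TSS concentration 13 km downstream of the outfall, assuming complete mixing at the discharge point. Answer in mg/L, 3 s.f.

7.04 mg/L

351 L/s = 0.351 m³/s.
After complete mixing, C₀ = (0.351·150 + 75·10.7) / 75.35 = 11.35 mg/L.
Travel time t = 1.3e+04 m / 0.17 m/s = 7.647e+04 s = 0.8851 d.
C = 11.35·exp(−0.54·0.8851) = 11.35·0.6201 = 7.037 mg/L.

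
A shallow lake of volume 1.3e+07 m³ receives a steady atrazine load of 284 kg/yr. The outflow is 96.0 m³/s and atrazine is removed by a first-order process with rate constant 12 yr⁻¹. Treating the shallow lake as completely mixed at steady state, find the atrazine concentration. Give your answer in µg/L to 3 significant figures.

0.0892 µg/L

Outflow Q = 96.0 m³/s × 3.156e+07 s/yr = 3.03e+09 m³/yr.
Steady-state CSTR mass balance: W = Q·C + k·V·C, so C = W/(Q + kV).
Q + kV = 3.03e+09 + 12·1.3e+07 = 3.186e+09 m³/yr.
C = 284/3.186e+09 = 8.915e-08 kg/m³ = 8.915e-05 mg/L = 0.08915 µg/L.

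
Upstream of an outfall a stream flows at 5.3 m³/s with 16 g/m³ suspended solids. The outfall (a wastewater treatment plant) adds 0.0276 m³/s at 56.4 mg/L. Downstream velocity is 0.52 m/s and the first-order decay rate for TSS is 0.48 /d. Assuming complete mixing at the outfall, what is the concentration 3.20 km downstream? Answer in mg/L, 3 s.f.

After complete mixing, C₀ = (0.0276·56.4 + 5.3·16) / 5.328 = 16.21 mg/L.
Travel time t = 3200 m / 0.52 m/s = 6154 s = 0.07123 d.
C = 16.21·exp(−0.48·0.07123) = 16.21·0.9664 = 15.66 mg/L.

15.7 mg/L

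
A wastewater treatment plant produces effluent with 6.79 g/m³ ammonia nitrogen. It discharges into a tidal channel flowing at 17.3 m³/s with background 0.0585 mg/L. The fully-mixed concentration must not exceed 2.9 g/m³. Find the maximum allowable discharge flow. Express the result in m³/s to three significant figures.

12.6 m³/s

Mass balance at complete mixing: C_std·(Q_w + Q_r) = Q_w·C_e + Q_r·C_b.
Rearranging, Q_w = Q_r·(C_std − C_b)/(C_e − C_std) = 17.3·(2.9 − 0.0585) / (6.79 − 2.9) = 12.64 m³/s.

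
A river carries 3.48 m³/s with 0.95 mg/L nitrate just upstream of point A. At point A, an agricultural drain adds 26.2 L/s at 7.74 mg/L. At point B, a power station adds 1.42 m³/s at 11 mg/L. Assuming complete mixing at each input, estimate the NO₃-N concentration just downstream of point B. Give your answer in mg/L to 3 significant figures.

26.2 L/s = 0.0262 m³/s.
After input A: C = (3.48·0.95 + 0.0262·7.74) / 3.506 = 1.001 mg/L.
After input B: C = (3.506·1.001 + 1.42·11) / 4.926 = 3.883 mg/L.

3.88 mg/L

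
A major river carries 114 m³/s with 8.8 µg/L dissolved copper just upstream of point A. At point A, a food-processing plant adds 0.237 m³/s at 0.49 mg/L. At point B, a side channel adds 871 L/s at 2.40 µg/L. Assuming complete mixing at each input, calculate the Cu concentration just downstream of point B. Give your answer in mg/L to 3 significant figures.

0.00974 mg/L

8.8 µg/L = 0.0088 mg/L.
After input A: C = (114·0.0088 + 0.237·0.49) / 114.2 = 0.009798 mg/L.
871 L/s = 0.871 m³/s.
2.40 µg/L = 0.0024 mg/L.
After input B: C = (114.2·0.009798 + 0.871·0.0024) / 115.1 = 0.009742 mg/L.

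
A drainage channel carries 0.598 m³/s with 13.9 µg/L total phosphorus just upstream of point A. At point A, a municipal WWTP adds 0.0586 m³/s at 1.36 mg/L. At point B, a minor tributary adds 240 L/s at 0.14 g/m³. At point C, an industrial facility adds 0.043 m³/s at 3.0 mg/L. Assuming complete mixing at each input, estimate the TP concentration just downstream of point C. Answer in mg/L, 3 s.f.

13.9 µg/L = 0.0139 mg/L.
After input A: C = (0.598·0.0139 + 0.0586·1.36) / 0.6566 = 0.134 mg/L.
240 L/s = 0.24 m³/s.
After input B: C = (0.6566·0.134 + 0.24·0.14) / 0.8966 = 0.1356 mg/L.
After input C: C = (0.8966·0.1356 + 0.043·3) / 0.9396 = 0.2667 mg/L.

0.267 mg/L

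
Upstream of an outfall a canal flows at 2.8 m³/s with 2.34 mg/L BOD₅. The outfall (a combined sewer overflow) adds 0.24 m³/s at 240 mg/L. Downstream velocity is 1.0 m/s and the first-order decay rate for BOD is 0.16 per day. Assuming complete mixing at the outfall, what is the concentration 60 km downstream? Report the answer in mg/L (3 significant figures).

18.9 mg/L

After complete mixing, C₀ = (0.24·240 + 2.8·2.34) / 3.04 = 21.1 mg/L.
Travel time t = 6e+04 m / 1.0 m/s = 6e+04 s = 0.6944 d.
C = 21.1·exp(−0.16·0.6944) = 21.1·0.8948 = 18.88 mg/L.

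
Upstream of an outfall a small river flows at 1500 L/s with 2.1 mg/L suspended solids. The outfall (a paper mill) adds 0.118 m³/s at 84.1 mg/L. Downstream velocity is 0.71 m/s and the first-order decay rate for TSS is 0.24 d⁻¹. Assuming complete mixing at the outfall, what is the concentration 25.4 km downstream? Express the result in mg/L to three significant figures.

1500 L/s = 1.5 m³/s.
After complete mixing, C₀ = (0.118·84.1 + 1.5·2.1) / 1.618 = 8.08 mg/L.
Travel time t = 2.54e+04 m / 0.71 m/s = 3.577e+04 s = 0.4141 d.
C = 8.08·exp(−0.24·0.4141) = 8.08·0.9054 = 7.316 mg/L.

7.32 mg/L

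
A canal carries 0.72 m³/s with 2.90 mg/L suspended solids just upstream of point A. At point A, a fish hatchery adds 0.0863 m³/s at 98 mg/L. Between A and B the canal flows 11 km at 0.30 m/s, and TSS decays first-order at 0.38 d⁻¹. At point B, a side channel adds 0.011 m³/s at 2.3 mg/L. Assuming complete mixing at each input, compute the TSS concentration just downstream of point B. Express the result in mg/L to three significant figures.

11.0 mg/L

After input A: C = (0.72·2.9 + 0.0863·98) / 0.8063 = 13.08 mg/L.
Over the 11 km reach to input B (t = 3.667e+04 s = 0.4244 d), decay gives C = 13.08·exp(−0.38·0.4244) = 11.13 mg/L.
After input B: C = (0.8063·11.13 + 0.011·2.3) / 0.8173 = 11.01 mg/L.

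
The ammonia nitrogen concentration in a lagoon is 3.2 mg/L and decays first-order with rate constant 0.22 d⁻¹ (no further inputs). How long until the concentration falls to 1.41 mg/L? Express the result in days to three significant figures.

3.73 d

t = ln(C₀/C)/k = ln(3.2/1.41)/0.22 = 0.8196/0.22 = 3.725 d.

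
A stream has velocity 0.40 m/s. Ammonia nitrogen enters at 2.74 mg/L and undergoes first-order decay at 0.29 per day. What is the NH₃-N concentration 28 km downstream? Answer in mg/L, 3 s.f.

2.17 mg/L

Travel time t = 28 km / 0.40 m/s = 2.8e+04/0.40 = 7e+04 s = 0.8102 d.
First-order decay: C = 2.74·exp(−0.29·0.8102) = 2.74·0.7906 = 2.166 mg/L.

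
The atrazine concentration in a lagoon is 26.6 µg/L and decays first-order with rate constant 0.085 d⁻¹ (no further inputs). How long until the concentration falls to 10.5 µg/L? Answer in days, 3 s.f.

10.9 d

t = ln(C₀/C)/k = ln(26.6/10.5)/0.085 = 0.9295/0.085 = 10.94 d.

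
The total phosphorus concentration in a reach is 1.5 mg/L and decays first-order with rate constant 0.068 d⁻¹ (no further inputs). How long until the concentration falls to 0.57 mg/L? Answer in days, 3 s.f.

14.2 d

t = ln(C₀/C)/k = ln(1.5/0.57)/0.068 = 0.9676/0.068 = 14.23 d.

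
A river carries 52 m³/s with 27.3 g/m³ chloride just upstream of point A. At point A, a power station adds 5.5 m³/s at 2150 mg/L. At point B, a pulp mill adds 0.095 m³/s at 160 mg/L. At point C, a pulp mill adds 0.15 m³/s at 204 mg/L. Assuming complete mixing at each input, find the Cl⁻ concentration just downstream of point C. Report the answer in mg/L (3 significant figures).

230 mg/L

After input A: C = (52·27.3 + 5.5·2150) / 57.5 = 230.3 mg/L.
After input B: C = (57.5·230.3 + 0.095·160) / 57.59 = 230.2 mg/L.
After input C: C = (57.59·230.2 + 0.15·204) / 57.74 = 230.2 mg/L.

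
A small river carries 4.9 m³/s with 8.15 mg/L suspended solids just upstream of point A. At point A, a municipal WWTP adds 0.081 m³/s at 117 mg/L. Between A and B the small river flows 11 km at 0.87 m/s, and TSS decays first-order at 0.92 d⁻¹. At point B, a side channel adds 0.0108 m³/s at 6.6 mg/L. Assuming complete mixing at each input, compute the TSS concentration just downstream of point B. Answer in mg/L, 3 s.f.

8.67 mg/L

After input A: C = (4.9·8.15 + 0.081·117) / 4.981 = 9.92 mg/L.
Over the 11 km reach to input B (t = 1.264e+04 s = 0.1463 d), decay gives C = 9.92·exp(−0.92·0.1463) = 8.671 mg/L.
After input B: C = (4.981·8.671 + 0.0108·6.6) / 4.992 = 8.666 mg/L.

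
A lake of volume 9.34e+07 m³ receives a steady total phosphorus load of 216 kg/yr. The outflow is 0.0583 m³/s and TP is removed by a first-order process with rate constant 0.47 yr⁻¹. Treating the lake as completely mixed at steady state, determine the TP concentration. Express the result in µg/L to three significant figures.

4.72 µg/L

Outflow Q = 0.0583 m³/s × 3.156e+07 s/yr = 1.84e+06 m³/yr.
Steady-state CSTR mass balance: W = Q·C + k·V·C, so C = W/(Q + kV).
Q + kV = 1.84e+06 + 0.47·9.34e+07 = 4.574e+07 m³/yr.
C = 216/4.574e+07 = 4.723e-06 kg/m³ = 0.004723 mg/L = 4.723 µg/L.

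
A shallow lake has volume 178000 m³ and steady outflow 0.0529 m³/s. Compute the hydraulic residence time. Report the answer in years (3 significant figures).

0.107 yr

Q = 0.0529 m³/s × 3.156e+07 s/yr = 1.669e+06 m³/yr.
Hydraulic residence time τ = V/Q = 178000/1.669e+06 = 0.1066 yr.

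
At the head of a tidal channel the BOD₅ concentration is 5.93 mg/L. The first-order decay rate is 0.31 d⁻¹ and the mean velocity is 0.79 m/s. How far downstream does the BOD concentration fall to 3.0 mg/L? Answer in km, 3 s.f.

150 km

From C = C₀·e^(−kt), t = ln(C₀/C)/k = ln(5.93/3.0)/0.31 = 0.6814/0.31 = 2.198 d.
Distance = v·t = 0.79 m/s × 1.899e+05 s = 1.5e+05 m = 150 km.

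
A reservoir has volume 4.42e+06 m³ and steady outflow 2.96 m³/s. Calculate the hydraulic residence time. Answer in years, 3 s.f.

Q = 2.96 m³/s × 3.156e+07 s/yr = 9.341e+07 m³/yr.
Hydraulic residence time τ = V/Q = 4.42e+06/9.341e+07 = 0.04732 yr.

0.0473 yr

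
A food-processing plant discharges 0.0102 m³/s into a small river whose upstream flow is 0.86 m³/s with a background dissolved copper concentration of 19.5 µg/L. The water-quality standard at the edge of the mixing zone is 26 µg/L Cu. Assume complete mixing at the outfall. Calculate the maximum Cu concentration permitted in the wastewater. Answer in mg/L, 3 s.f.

19.5 µg/L = 0.0195 mg/L.
26 µg/L = 0.026 mg/L.
Mass balance: 0.026·0.8702 = 0.0102·Cₑ + 0.86·0.0195.
Cₑ = (0.02263 − 0.01677) / 0.0102 = 0.574 mg/L.

0.574 mg/L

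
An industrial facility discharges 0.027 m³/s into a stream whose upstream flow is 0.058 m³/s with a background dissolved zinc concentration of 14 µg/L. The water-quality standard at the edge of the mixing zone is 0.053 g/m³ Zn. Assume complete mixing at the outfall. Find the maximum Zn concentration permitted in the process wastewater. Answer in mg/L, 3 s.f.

0.137 mg/L

14 µg/L = 0.014 mg/L.
Mass balance: 0.053·0.085 = 0.027·Cₑ + 0.058·0.014.
Cₑ = (0.004505 − 0.000812) / 0.027 = 0.1368 mg/L.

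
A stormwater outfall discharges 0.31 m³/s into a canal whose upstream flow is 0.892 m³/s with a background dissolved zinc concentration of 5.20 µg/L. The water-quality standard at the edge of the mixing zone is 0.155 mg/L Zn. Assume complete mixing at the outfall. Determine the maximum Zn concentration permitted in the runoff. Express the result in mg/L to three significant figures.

5.20 µg/L = 0.0052 mg/L.
Mass balance: 0.155·1.202 = 0.31·Cₑ + 0.892·0.0052.
Cₑ = (0.1863 − 0.004638) / 0.31 = 0.586 mg/L.

0.586 mg/L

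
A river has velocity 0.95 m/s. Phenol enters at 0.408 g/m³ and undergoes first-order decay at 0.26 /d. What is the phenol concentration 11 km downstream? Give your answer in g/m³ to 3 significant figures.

Travel time t = 11 km / 0.95 m/s = 1.1e+04/0.95 = 1.158e+04 s = 0.134 d.
First-order decay: C = 0.408·exp(−0.26·0.134) = 0.408·0.9658 = 0.394 g/m³.

0.394 g/m³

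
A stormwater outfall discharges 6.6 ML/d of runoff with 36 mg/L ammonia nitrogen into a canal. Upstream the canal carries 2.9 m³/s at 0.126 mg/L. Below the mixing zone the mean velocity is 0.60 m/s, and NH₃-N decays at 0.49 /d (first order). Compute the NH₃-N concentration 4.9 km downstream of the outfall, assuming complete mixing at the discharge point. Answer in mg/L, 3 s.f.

6.6 ML/d = 0.07639 m³/s.
After complete mixing, C₀ = (0.07639·36 + 2.9·0.126) / 2.976 = 1.047 mg/L.
Travel time t = 4900 m / 0.60 m/s = 8167 s = 0.09452 d.
C = 1.047·exp(−0.49·0.09452) = 1.047·0.9547 = 0.9993 mg/L.

0.999 mg/L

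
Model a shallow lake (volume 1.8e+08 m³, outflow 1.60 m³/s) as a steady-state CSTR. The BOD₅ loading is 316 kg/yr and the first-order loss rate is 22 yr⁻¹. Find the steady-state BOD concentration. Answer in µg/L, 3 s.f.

0.0788 µg/L

Outflow Q = 1.60 m³/s × 3.156e+07 s/yr = 5.049e+07 m³/yr.
Steady-state CSTR mass balance: W = Q·C + k·V·C, so C = W/(Q + kV).
Q + kV = 5.049e+07 + 22·1.8e+08 = 4.01e+09 m³/yr.
C = 316/4.01e+09 = 7.879e-08 kg/m³ = 7.879e-05 mg/L = 0.07879 µg/L.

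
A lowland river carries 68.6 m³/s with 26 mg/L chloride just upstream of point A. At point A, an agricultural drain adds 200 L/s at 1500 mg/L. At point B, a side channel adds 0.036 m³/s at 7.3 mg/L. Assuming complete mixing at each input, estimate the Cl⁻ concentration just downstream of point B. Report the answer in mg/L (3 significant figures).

200 L/s = 0.2 m³/s.
After input A: C = (68.6·26 + 0.2·1500) / 68.8 = 30.28 mg/L.
After input B: C = (68.8·30.28 + 0.036·7.3) / 68.84 = 30.27 mg/L.

30.3 mg/L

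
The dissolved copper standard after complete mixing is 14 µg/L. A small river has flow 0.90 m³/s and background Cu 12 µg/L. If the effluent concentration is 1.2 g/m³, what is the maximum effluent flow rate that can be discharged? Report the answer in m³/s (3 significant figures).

0.00152 m³/s

12 µg/L = 0.012 mg/L.
14 µg/L = 0.014 mg/L.
Mass balance at complete mixing: C_std·(Q_w + Q_r) = Q_w·C_e + Q_r·C_b.
Rearranging, Q_w = Q_r·(C_std − C_b)/(C_e − C_std) = 0.90·(0.014 − 0.012) / (1.2 − 0.014) = 0.001518 m³/s.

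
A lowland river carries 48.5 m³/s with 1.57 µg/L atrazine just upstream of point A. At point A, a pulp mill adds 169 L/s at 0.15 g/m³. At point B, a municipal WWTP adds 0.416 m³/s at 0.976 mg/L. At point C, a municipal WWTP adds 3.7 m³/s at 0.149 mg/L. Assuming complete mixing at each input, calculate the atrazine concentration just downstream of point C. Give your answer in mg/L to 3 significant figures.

0.0201 mg/L

1.57 µg/L = 0.00157 mg/L.
169 L/s = 0.169 m³/s.
After input A: C = (48.5·0.00157 + 0.169·0.15) / 48.67 = 0.002085 mg/L.
After input B: C = (48.67·0.002085 + 0.416·0.976) / 49.08 = 0.01034 mg/L.
After input C: C = (49.08·0.01034 + 3.7·0.149) / 52.78 = 0.02006 mg/L.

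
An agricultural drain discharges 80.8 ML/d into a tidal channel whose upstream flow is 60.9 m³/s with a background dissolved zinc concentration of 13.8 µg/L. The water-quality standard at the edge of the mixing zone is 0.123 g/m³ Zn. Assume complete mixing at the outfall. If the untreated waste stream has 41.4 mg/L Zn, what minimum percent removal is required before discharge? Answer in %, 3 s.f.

80.8 ML/d = 0.9352 m³/s.
13.8 µg/L = 0.0138 mg/L.
Mass balance: 0.123·61.84 = 0.9352·Cₑ + 60.9·0.0138.
Cₑ = (7.606 − 0.8404) / 0.9352 = 7.234 mg/L.
Required removal = 1 − 7.234/41.4 = 82.53 %.

82.5 %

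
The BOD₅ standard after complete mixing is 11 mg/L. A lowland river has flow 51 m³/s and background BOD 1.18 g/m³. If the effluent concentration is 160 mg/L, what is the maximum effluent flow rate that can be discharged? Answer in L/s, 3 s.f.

Mass balance at complete mixing: C_std·(Q_w + Q_r) = Q_w·C_e + Q_r·C_b.
Rearranging, Q_w = Q_r·(C_std − C_b)/(C_e − C_std) = 51·(11 − 1.18) / (160 − 11) = 3.361 m³/s.
= 3361 L/s.

3360 L/s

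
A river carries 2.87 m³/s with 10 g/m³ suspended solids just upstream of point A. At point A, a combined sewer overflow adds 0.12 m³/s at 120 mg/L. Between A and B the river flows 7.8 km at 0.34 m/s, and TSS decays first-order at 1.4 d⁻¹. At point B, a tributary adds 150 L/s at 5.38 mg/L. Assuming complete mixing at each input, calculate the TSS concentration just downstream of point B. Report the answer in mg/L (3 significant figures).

9.72 mg/L

After input A: C = (2.87·10 + 0.12·120) / 2.99 = 14.41 mg/L.
Over the 7.8 km reach to input B (t = 2.294e+04 s = 0.2655 d), decay gives C = 14.41·exp(−1.4·0.2655) = 9.94 mg/L.
150 L/s = 0.15 m³/s.
After input B: C = (2.99·9.94 + 0.15·5.38) / 3.14 = 9.722 mg/L.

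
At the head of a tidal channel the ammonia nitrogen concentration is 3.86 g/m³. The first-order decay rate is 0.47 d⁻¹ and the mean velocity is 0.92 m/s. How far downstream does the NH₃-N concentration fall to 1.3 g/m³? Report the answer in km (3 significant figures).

From C = C₀·e^(−kt), t = ln(C₀/C)/k = ln(3.86/1.3)/0.47 = 1.088/0.47 = 2.316 d.
Distance = v·t = 0.92 m/s × 2.001e+05 s = 1.841e+05 m = 184.1 km.

184 km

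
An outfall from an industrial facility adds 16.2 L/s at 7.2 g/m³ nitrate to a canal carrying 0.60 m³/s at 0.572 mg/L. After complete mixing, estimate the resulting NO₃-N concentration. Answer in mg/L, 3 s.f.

16.2 L/s = 0.0162 m³/s.
Conservation of mass across the mixing zone: C = (0.0162·7.2 + 0.6·0.572) / (0.0162 + 0.6) = 0.4598/0.6162 = 0.7463 mg/L.

0.746 mg/L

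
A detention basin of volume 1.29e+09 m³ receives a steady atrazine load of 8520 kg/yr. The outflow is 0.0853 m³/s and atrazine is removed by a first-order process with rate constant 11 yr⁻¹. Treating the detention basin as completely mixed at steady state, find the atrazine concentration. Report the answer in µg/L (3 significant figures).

Outflow Q = 0.0853 m³/s × 3.156e+07 s/yr = 2.692e+06 m³/yr.
Steady-state CSTR mass balance: W = Q·C + k·V·C, so C = W/(Q + kV).
Q + kV = 2.692e+06 + 11·1.29e+09 = 1.419e+10 m³/yr.
C = 8520/1.419e+10 = 6.003e-07 kg/m³ = 0.0006003 mg/L = 0.6003 µg/L.

0.600 µg/L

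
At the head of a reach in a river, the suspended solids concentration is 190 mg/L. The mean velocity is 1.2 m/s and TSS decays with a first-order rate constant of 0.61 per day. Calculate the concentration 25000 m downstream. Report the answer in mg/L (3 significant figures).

Travel time t = 25000 m / 1.2 m/s = 2.5e+04/1.2 = 2.083e+04 s = 0.2411 d.
First-order decay: C = 190·exp(−0.61·0.2411) = 190·0.8632 = 164 mg/L.

164 mg/L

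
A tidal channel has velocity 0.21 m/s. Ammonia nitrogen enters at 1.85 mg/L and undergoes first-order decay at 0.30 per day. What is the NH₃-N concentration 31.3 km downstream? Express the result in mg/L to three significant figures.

1.10 mg/L

Travel time t = 31.3 km / 0.21 m/s = 3.13e+04/0.21 = 1.49e+05 s = 1.725 d.
First-order decay: C = 1.85·exp(−0.30·1.725) = 1.85·0.596 = 1.103 mg/L.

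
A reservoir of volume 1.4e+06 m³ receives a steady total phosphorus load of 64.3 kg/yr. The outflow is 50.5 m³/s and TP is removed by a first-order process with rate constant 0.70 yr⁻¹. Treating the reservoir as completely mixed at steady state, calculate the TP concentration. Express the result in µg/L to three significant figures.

0.0403 µg/L

Outflow Q = 50.5 m³/s × 3.156e+07 s/yr = 1.594e+09 m³/yr.
Steady-state CSTR mass balance: W = Q·C + k·V·C, so C = W/(Q + kV).
Q + kV = 1.594e+09 + 0.70·1.4e+06 = 1.595e+09 m³/yr.
C = 64.3/1.595e+09 = 4.032e-08 kg/m³ = 4.032e-05 mg/L = 0.04032 µg/L.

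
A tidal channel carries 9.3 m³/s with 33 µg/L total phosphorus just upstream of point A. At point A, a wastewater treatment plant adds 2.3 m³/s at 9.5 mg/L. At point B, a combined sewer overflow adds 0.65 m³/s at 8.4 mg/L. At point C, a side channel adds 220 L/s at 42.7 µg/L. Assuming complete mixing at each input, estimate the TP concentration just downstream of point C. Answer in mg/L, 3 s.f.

2.22 mg/L

33 µg/L = 0.033 mg/L.
After input A: C = (9.3·0.033 + 2.3·9.5) / 11.6 = 1.91 mg/L.
After input B: C = (11.6·1.91 + 0.65·8.4) / 12.25 = 2.254 mg/L.
220 L/s = 0.22 m³/s.
42.7 µg/L = 0.0427 mg/L.
After input C: C = (12.25·2.254 + 0.22·0.0427) / 12.47 = 2.215 mg/L.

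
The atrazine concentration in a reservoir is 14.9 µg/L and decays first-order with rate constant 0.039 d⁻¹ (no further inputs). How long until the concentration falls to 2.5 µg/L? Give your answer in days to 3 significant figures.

45.8 d

t = ln(C₀/C)/k = ln(14.9/2.5)/0.039 = 1.785/0.039 = 45.77 d.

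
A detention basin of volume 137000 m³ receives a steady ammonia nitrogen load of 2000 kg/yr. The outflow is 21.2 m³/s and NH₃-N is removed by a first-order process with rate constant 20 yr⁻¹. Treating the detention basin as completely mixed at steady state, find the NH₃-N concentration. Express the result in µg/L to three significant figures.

2.98 µg/L

Outflow Q = 21.2 m³/s × 3.156e+07 s/yr = 6.69e+08 m³/yr.
Steady-state CSTR mass balance: W = Q·C + k·V·C, so C = W/(Q + kV).
Q + kV = 6.69e+08 + 20·137000 = 6.718e+08 m³/yr.
C = 2000/6.718e+08 = 2.977e-06 kg/m³ = 0.002977 mg/L = 2.977 µg/L.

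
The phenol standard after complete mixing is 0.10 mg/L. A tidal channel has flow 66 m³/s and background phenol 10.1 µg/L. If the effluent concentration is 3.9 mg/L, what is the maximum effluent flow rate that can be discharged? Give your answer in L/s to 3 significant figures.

10.1 µg/L = 0.0101 mg/L.
Mass balance at complete mixing: C_std·(Q_w + Q_r) = Q_w·C_e + Q_r·C_b.
Rearranging, Q_w = Q_r·(C_std − C_b)/(C_e − C_std) = 66·(0.1 − 0.0101) / (3.9 − 0.1) = 1.561 m³/s.
= 1561 L/s.

1560 L/s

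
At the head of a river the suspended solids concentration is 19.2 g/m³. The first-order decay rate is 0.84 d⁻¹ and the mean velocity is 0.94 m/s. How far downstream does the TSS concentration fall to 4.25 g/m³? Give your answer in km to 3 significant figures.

146 km

From C = C₀·e^(−kt), t = ln(C₀/C)/k = ln(19.2/4.25)/0.84 = 1.508/0.84 = 1.795 d.
Distance = v·t = 0.94 m/s × 1.551e+05 s = 1.458e+05 m = 145.8 km.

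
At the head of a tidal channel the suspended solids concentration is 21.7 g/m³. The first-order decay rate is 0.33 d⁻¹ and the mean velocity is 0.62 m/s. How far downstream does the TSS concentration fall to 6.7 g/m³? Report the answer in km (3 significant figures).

191 km

From C = C₀·e^(−kt), t = ln(C₀/C)/k = ln(21.7/6.7)/0.33 = 1.175/0.33 = 3.561 d.
Distance = v·t = 0.62 m/s × 3.077e+05 s = 1.908e+05 m = 190.8 km.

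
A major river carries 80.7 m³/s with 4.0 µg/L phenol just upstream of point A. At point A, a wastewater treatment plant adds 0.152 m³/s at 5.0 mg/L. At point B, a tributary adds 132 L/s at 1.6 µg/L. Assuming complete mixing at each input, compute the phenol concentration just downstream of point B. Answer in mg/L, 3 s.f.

0.0134 mg/L

4.0 µg/L = 0.004 mg/L.
After input A: C = (80.7·0.004 + 0.152·5) / 80.85 = 0.01339 mg/L.
132 L/s = 0.132 m³/s.
1.6 µg/L = 0.0016 mg/L.
After input B: C = (80.85·0.01339 + 0.132·0.0016) / 80.98 = 0.01337 mg/L.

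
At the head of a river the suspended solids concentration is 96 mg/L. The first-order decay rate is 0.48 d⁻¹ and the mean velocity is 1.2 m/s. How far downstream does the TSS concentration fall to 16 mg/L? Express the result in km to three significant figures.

387 km

From C = C₀·e^(−kt), t = ln(C₀/C)/k = ln(96/16)/0.48 = 1.792/0.48 = 3.733 d.
Distance = v·t = 1.2 m/s × 3.225e+05 s = 3.87e+05 m = 387 km.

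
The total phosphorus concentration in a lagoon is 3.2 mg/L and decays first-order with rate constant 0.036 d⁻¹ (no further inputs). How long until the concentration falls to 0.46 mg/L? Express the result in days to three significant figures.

53.9 d

t = ln(C₀/C)/k = ln(3.2/0.46)/0.036 = 1.94/0.036 = 53.88 d.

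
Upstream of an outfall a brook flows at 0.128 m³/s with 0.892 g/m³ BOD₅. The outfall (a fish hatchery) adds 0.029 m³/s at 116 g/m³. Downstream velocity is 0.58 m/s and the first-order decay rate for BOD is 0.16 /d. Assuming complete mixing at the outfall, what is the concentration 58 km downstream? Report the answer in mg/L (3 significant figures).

18.4 mg/L

After complete mixing, C₀ = (0.029·116 + 0.128·0.892) / 0.157 = 22.15 mg/L.
Travel time t = 5.8e+04 m / 0.58 m/s = 1e+05 s = 1.157 d.
C = 22.15·exp(−0.16·1.157) = 22.15·0.831 = 18.41 mg/L.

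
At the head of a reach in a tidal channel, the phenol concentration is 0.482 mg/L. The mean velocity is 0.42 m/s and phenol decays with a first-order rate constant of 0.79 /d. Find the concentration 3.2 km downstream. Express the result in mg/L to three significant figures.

Travel time t = 3.2 km / 0.42 m/s = 3200/0.42 = 7619 s = 0.08818 d.
First-order decay: C = 0.482·exp(−0.79·0.08818) = 0.482·0.9327 = 0.4496 mg/L.

0.450 mg/L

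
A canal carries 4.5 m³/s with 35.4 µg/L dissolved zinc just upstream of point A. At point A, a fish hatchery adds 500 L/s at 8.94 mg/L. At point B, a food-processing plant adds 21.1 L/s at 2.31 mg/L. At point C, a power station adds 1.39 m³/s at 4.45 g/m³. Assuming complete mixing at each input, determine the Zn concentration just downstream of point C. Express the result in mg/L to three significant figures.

1.69 mg/L

35.4 µg/L = 0.0354 mg/L.
500 L/s = 0.5 m³/s.
After input A: C = (4.5·0.0354 + 0.5·8.94) / 5 = 0.9259 mg/L.
21.1 L/s = 0.0211 m³/s.
After input B: C = (5·0.9259 + 0.0211·2.31) / 5.021 = 0.9317 mg/L.
After input C: C = (5.021·0.9317 + 1.39·4.45) / 6.411 = 1.694 mg/L.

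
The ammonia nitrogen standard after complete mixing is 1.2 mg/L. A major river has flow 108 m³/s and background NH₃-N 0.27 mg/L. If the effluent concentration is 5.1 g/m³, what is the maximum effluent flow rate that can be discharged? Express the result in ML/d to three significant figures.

Mass balance at complete mixing: C_std·(Q_w + Q_r) = Q_w·C_e + Q_r·C_b.
Rearranging, Q_w = Q_r·(C_std − C_b)/(C_e − C_std) = 108·(1.2 − 0.27) / (5.1 − 1.2) = 25.75 m³/s.
= 2225 ML/d.

2230 ML/d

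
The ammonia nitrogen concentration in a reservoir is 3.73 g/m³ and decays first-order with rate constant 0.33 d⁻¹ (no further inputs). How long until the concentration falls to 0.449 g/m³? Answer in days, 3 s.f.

t = ln(C₀/C)/k = ln(3.73/0.449)/0.33 = 2.117/0.33 = 6.416 d.

6.42 d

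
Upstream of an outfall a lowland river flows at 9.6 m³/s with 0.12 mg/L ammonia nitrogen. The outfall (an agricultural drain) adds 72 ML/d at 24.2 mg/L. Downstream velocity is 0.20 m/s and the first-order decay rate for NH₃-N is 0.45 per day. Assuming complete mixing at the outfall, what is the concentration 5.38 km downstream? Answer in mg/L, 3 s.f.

1.78 mg/L

72 ML/d = 0.8333 m³/s.
After complete mixing, C₀ = (0.8333·24.2 + 9.6·0.12) / 10.43 = 2.043 mg/L.
Travel time t = 5380 m / 0.20 m/s = 2.69e+04 s = 0.3113 d.
C = 2.043·exp(−0.45·0.3113) = 2.043·0.8693 = 1.776 mg/L.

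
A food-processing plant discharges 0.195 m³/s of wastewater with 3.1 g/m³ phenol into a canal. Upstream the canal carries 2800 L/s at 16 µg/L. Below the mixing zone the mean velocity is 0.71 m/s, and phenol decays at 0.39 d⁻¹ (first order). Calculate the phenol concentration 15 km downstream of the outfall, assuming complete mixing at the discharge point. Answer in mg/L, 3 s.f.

0.197 mg/L

2800 L/s = 2.8 m³/s.
16 µg/L = 0.016 mg/L.
After complete mixing, C₀ = (0.195·3.1 + 2.8·0.016) / 2.995 = 0.2168 mg/L.
Travel time t = 1.5e+04 m / 0.71 m/s = 2.113e+04 s = 0.2445 d.
C = 0.2168·exp(−0.39·0.2445) = 0.2168·0.909 = 0.1971 mg/L.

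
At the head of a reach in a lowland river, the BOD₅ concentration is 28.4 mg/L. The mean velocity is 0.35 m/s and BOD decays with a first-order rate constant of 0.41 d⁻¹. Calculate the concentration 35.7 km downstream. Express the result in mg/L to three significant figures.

Travel time t = 35.7 km / 0.35 m/s = 3.57e+04/0.35 = 1.02e+05 s = 1.181 d.
First-order decay: C = 28.4·exp(−0.41·1.181) = 28.4·0.6163 = 17.5 mg/L.

17.5 mg/L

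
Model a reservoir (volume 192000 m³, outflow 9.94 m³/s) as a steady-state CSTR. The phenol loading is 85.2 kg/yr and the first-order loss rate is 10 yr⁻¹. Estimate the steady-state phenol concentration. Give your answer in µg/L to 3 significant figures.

Outflow Q = 9.94 m³/s × 3.156e+07 s/yr = 3.137e+08 m³/yr.
Steady-state CSTR mass balance: W = Q·C + k·V·C, so C = W/(Q + kV).
Q + kV = 3.137e+08 + 10·192000 = 3.156e+08 m³/yr.
C = 85.2/3.156e+08 = 2.7e-07 kg/m³ = 0.00027 mg/L = 0.27 µg/L.

0.270 µg/L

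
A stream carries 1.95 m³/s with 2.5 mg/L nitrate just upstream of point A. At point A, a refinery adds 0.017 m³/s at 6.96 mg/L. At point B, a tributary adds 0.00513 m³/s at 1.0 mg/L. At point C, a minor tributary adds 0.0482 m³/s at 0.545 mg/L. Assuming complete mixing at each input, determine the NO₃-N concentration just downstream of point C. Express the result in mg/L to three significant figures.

After input A: C = (1.95·2.5 + 0.017·6.96) / 1.967 = 2.539 mg/L.
After input B: C = (1.967·2.539 + 0.00513·1) / 1.972 = 2.535 mg/L.
After input C: C = (1.972·2.535 + 0.0482·0.545) / 2.02 = 2.487 mg/L.

2.49 mg/L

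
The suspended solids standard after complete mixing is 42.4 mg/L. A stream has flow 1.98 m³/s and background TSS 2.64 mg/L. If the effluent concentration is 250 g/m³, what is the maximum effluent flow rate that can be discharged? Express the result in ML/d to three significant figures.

32.8 ML/d

Mass balance at complete mixing: C_std·(Q_w + Q_r) = Q_w·C_e + Q_r·C_b.
Rearranging, Q_w = Q_r·(C_std − C_b)/(C_e − C_std) = 1.98·(42.4 − 2.64) / (250 − 42.4) = 0.3792 m³/s.
= 32.76 ML/d.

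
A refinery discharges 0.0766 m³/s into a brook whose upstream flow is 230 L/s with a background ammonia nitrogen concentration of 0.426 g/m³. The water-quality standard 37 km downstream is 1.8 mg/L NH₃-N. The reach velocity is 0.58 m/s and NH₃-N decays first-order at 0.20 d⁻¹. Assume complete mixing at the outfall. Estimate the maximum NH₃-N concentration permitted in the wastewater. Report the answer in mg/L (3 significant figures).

7.07 mg/L

230 L/s = 0.23 m³/s.
Travel time to the compliance point: t = 3.7e+04/0.58 = 6.379e+04 s = 0.7383 d; decay factor exp(−0.20·0.7383) = 0.8627.
So the concentration just after mixing may be at most 1.8/0.8627 = 2.086 mg/L.
Mass balance: 2.086·0.3066 = 0.0766·Cₑ + 0.23·0.426.
Cₑ = (0.6397 − 0.09798) / 0.0766 = 7.072 mg/L.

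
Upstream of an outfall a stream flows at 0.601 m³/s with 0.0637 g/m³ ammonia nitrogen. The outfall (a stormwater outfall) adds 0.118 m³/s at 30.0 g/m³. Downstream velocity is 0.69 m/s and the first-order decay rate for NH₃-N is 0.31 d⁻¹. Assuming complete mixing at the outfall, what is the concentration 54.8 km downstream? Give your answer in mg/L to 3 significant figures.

After complete mixing, C₀ = (0.118·30 + 0.601·0.0637) / 0.719 = 4.977 mg/L.
Travel time t = 5.48e+04 m / 0.69 m/s = 7.942e+04 s = 0.9192 d.
C = 4.977·exp(−0.31·0.9192) = 4.977·0.752 = 3.743 mg/L.

3.74 mg/L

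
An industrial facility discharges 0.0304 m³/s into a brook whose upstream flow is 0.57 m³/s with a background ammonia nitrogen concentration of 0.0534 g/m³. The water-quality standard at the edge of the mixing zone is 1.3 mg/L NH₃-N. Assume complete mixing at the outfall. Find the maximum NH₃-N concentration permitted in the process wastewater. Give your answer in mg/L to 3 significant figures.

Mass balance: 1.3·0.6004 = 0.0304·Cₑ + 0.57·0.0534.
Cₑ = (0.7805 − 0.03044) / 0.0304 = 24.67 mg/L.

24.7 mg/L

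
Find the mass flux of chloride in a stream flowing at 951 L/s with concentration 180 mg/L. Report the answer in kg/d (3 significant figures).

14800 kg/d

951 L/s = 0.951 m³/s.
Mass flux = Q·C = 0.951 m³/s × 180 g/m³ = 171.2 g/s.
= 171.2 g/s × 86.4 = 1.479e+04 kg/d.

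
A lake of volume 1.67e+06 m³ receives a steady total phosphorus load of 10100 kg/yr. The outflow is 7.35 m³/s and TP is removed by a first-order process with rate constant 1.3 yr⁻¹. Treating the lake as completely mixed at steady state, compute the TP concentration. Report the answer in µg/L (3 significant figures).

Outflow Q = 7.35 m³/s × 3.156e+07 s/yr = 2.319e+08 m³/yr.
Steady-state CSTR mass balance: W = Q·C + k·V·C, so C = W/(Q + kV).
Q + kV = 2.319e+08 + 1.3·1.67e+06 = 2.341e+08 m³/yr.
C = 10100/2.341e+08 = 4.314e-05 kg/m³ = 0.04314 mg/L = 43.14 µg/L.

43.1 µg/L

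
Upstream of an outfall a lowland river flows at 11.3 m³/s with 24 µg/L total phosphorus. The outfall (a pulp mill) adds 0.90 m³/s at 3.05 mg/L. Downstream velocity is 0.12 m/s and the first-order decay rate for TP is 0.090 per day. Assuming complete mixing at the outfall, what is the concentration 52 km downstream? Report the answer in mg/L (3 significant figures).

0.157 mg/L

24 µg/L = 0.024 mg/L.
After complete mixing, C₀ = (0.9·3.05 + 11.3·0.024) / 12.2 = 0.2472 mg/L.
Travel time t = 5.2e+04 m / 0.12 m/s = 4.333e+05 s = 5.015 d.
C = 0.2472·exp(−0.090·5.015) = 0.2472·0.6367 = 0.1574 mg/L.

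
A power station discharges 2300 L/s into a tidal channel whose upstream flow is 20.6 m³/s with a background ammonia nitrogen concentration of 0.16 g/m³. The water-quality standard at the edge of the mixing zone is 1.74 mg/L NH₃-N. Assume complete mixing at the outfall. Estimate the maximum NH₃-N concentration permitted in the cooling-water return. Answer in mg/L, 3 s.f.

15.9 mg/L

2300 L/s = 2.3 m³/s.
Mass balance: 1.74·22.9 = 2.3·Cₑ + 20.6·0.16.
Cₑ = (39.85 − 3.296) / 2.3 = 15.89 mg/L.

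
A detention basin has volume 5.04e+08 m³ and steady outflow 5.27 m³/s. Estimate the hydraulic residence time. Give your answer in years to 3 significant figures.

Q = 5.27 m³/s × 3.156e+07 s/yr = 1.663e+08 m³/yr.
Hydraulic residence time τ = V/Q = 5.04e+08/1.663e+08 = 3.031 yr.

3.03 yr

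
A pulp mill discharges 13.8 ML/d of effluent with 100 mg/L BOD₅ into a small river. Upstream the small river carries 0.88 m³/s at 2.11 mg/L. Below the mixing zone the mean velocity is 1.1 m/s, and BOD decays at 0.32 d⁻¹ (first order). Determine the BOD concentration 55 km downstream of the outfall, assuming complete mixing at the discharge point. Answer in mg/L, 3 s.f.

14.2 mg/L

13.8 ML/d = 0.1597 m³/s.
After complete mixing, C₀ = (0.1597·100 + 0.88·2.11) / 1.04 = 17.15 mg/L.
Travel time t = 5.5e+04 m / 1.1 m/s = 5e+04 s = 0.5787 d.
C = 17.15·exp(−0.32·0.5787) = 17.15·0.831 = 14.25 mg/L.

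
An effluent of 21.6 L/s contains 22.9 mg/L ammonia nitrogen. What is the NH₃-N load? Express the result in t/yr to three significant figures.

21.6 L/s = 0.0216 m³/s.
Mass flux = Q·C = 0.0216 m³/s × 22.9 g/m³ = 0.4946 g/s.
= 0.4946 g/s × 31.56 = 15.61 t/yr.

15.6 t/yr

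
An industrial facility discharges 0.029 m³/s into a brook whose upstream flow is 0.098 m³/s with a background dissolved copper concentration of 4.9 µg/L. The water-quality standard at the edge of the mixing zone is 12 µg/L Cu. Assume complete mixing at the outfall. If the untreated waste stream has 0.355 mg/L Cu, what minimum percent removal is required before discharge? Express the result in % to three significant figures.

89.9 %

4.9 µg/L = 0.0049 mg/L.
12 µg/L = 0.012 mg/L.
Mass balance: 0.012·0.127 = 0.029·Cₑ + 0.098·0.0049.
Cₑ = (0.001524 − 0.0004802) / 0.029 = 0.03599 mg/L.
Required removal = 1 − 0.03599/0.355 = 89.86 %.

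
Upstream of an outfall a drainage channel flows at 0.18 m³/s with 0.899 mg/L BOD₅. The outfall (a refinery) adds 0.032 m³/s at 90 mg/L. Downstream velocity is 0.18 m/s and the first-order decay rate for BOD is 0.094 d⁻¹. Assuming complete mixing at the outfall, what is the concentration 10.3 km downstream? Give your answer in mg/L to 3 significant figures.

After complete mixing, C₀ = (0.032·90 + 0.18·0.899) / 0.212 = 14.35 mg/L.
Travel time t = 1.03e+04 m / 0.18 m/s = 5.722e+04 s = 0.6623 d.
C = 14.35·exp(−0.094·0.6623) = 14.35·0.9396 = 13.48 mg/L.

13.5 mg/L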